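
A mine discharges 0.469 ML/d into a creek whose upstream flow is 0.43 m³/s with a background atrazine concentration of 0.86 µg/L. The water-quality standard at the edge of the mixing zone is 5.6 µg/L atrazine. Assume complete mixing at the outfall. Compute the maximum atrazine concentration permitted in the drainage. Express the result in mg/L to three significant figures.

0.469 ML/d = 0.005428 m³/s.
0.86 µg/L = 0.00086 mg/L.
5.6 µg/L = 0.0056 mg/L.
Mass balance: 0.0056·0.4354 = 0.005428·Cₑ + 0.43·0.00086.
Cₑ = (0.002438 − 0.0003698) / 0.005428 = 0.3811 mg/L.

0.381 mg/L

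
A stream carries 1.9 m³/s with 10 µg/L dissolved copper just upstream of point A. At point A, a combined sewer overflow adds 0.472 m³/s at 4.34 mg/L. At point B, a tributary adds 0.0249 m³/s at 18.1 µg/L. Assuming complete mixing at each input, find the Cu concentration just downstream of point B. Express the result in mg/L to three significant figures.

0.863 mg/L

10 µg/L = 0.01 mg/L.
After input A: C = (1.9·0.01 + 0.472·4.34) / 2.372 = 0.8716 mg/L.
18.1 µg/L = 0.0181 mg/L.
After input B: C = (2.372·0.8716 + 0.0249·0.0181) / 2.397 = 0.8628 mg/L.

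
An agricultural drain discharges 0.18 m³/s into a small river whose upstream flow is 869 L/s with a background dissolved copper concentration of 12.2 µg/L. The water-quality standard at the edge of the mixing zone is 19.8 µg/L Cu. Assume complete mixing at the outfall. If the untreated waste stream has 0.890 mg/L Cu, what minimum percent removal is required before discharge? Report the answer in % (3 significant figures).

869 L/s = 0.869 m³/s.
12.2 µg/L = 0.0122 mg/L.
19.8 µg/L = 0.0198 mg/L.
Mass balance: 0.0198·1.049 = 0.18·Cₑ + 0.869·0.0122.
Cₑ = (0.02077 − 0.0106) / 0.18 = 0.05649 mg/L.
Required removal = 1 − 0.05649/0.890 = 93.65 %.

93.7 %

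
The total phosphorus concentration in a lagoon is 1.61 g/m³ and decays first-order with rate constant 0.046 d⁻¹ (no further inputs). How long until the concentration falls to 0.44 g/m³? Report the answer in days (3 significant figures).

28.2 d

t = ln(C₀/C)/k = ln(1.61/0.44)/0.046 = 1.297/0.046 = 28.2 d.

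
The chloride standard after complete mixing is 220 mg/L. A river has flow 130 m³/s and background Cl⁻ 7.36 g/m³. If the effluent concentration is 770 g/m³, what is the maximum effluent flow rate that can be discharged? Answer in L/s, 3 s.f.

Mass balance at complete mixing: C_std·(Q_w + Q_r) = Q_w·C_e + Q_r·C_b.
Rearranging, Q_w = Q_r·(C_std − C_b)/(C_e − C_std) = 130·(220 − 7.36) / (770 − 220) = 50.26 m³/s.
= 5.026e+04 L/s.

50300 L/s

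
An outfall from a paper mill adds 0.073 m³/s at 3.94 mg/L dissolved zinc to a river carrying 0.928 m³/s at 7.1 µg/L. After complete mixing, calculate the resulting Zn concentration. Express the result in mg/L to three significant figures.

0.294 mg/L

7.1 µg/L = 0.0071 mg/L.
Flow-weighted mixing gives C = (0.073·3.94 + 0.928·0.0071) / (0.073 + 0.928) = 0.2942/1.001 = 0.2939 mg/L.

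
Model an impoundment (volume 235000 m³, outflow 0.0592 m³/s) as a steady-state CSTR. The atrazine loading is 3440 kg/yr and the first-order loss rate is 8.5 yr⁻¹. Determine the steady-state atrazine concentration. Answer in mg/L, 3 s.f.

0.890 mg/L

Outflow Q = 0.0592 m³/s × 3.156e+07 s/yr = 1.868e+06 m³/yr.
Steady-state CSTR mass balance: W = Q·C + k·V·C, so C = W/(Q + kV).
Q + kV = 1.868e+06 + 8.5·235000 = 3.866e+06 m³/yr.
C = 3440/3.866e+06 = 0.0008899 kg/m³ = 0.8899 mg/L.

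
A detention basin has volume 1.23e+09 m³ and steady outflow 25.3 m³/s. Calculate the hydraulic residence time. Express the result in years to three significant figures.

Q = 25.3 m³/s × 3.156e+07 s/yr = 7.984e+08 m³/yr.
Hydraulic residence time τ = V/Q = 1.23e+09/7.984e+08 = 1.541 yr.

1.54 yr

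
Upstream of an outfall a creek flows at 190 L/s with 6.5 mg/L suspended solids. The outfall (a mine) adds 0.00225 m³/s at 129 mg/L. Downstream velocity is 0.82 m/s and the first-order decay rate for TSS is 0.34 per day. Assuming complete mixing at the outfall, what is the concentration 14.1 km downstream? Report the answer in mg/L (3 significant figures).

7.41 mg/L

190 L/s = 0.19 m³/s.
After complete mixing, C₀ = (0.00225·129 + 0.19·6.5) / 0.1923 = 7.934 mg/L.
Travel time t = 1.41e+04 m / 0.82 m/s = 1.72e+04 s = 0.199 d.
C = 7.934·exp(−0.34·0.199) = 7.934·0.9346 = 7.415 mg/L.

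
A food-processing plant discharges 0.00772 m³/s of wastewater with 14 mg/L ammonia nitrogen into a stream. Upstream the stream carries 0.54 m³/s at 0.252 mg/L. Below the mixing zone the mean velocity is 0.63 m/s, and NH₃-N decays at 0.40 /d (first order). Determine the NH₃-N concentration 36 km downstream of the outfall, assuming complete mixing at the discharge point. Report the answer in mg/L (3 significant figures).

0.342 mg/L

After complete mixing, C₀ = (0.00772·14 + 0.54·0.252) / 0.5477 = 0.4458 mg/L.
Travel time t = 3.6e+04 m / 0.63 m/s = 5.714e+04 s = 0.6614 d.
C = 0.4458·exp(−0.40·0.6614) = 0.4458·0.7676 = 0.3422 mg/L.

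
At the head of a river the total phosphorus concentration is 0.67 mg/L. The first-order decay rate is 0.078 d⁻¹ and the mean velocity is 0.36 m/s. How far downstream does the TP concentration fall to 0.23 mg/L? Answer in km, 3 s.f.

426 km

From C = C₀·e^(−kt), t = ln(C₀/C)/k = ln(0.67/0.23)/0.078 = 1.069/0.078 = 13.71 d.
Distance = v·t = 0.36 m/s × 1.184e+06 s = 4.264e+05 m = 426.4 km.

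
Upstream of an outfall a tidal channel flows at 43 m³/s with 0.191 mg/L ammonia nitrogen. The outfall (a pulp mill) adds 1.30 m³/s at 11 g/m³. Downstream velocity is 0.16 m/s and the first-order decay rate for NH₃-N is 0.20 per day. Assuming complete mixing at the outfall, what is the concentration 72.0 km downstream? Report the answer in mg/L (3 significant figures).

0.179 mg/L

After complete mixing, C₀ = (1.3·11 + 43·0.191) / 44.3 = 0.5082 mg/L.
Travel time t = 7.2e+04 m / 0.16 m/s = 4.5e+05 s = 5.208 d.
C = 0.5082·exp(−0.20·5.208) = 0.5082·0.3529 = 0.1793 mg/L.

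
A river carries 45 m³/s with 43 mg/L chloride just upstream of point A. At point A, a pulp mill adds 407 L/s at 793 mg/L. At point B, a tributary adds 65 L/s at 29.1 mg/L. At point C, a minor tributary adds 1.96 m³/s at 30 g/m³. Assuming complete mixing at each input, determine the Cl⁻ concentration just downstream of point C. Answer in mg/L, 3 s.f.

407 L/s = 0.407 m³/s.
After input A: C = (45·43 + 0.407·793) / 45.41 = 49.72 mg/L.
65 L/s = 0.065 m³/s.
After input B: C = (45.41·49.72 + 0.065·29.1) / 45.47 = 49.69 mg/L.
After input C: C = (45.47·49.69 + 1.96·30) / 47.43 = 48.88 mg/L.

48.9 mg/L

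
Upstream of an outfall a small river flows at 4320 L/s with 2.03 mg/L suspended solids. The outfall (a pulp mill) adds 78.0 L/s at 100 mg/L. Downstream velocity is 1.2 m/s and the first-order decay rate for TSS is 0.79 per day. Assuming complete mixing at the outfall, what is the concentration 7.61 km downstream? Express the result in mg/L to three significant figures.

3.56 mg/L

78.0 L/s = 0.078 m³/s.
4320 L/s = 4.32 m³/s.
After complete mixing, C₀ = (0.078·100 + 4.32·2.03) / 4.398 = 3.768 mg/L.
Travel time t = 7610 m / 1.2 m/s = 6342 s = 0.0734 d.
C = 3.768·exp(−0.79·0.0734) = 3.768·0.9437 = 3.555 mg/L.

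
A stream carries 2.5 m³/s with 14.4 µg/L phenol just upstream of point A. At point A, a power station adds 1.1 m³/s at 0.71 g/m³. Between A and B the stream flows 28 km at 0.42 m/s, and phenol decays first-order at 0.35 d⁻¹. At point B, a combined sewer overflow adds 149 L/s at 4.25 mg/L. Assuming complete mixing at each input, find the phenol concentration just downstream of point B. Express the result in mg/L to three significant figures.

0.335 mg/L

14.4 µg/L = 0.0144 mg/L.
After input A: C = (2.5·0.0144 + 1.1·0.71) / 3.6 = 0.2269 mg/L.
Over the 28 km reach to input B (t = 6.667e+04 s = 0.7716 d), decay gives C = 0.2269·exp(−0.35·0.7716) = 0.1732 mg/L.
149 L/s = 0.149 m³/s.
After input B: C = (3.6·0.1732 + 0.149·4.25) / 3.749 = 0.3353 mg/L.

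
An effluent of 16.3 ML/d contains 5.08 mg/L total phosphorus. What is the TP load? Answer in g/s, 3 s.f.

16.3 ML/d = 0.1887 m³/s.
Mass flux = Q·C = 0.1887 m³/s × 5.08 g/m³ = 0.9584 g/s.

0.958 g/s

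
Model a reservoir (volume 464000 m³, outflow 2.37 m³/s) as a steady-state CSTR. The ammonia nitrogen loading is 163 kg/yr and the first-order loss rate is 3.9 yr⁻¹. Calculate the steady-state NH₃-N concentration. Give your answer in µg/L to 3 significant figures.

Outflow Q = 2.37 m³/s × 3.156e+07 s/yr = 7.479e+07 m³/yr.
Steady-state CSTR mass balance: W = Q·C + k·V·C, so C = W/(Q + kV).
Q + kV = 7.479e+07 + 3.9·464000 = 7.66e+07 m³/yr.
C = 163/7.66e+07 = 2.128e-06 kg/m³ = 0.002128 mg/L = 2.128 µg/L.

2.13 µg/L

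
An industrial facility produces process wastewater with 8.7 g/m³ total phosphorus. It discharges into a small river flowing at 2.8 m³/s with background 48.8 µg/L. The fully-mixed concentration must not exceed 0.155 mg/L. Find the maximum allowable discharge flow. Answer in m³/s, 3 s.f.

0.0348 m³/s

48.8 µg/L = 0.0488 mg/L.
Mass balance at complete mixing: C_std·(Q_w + Q_r) = Q_w·C_e + Q_r·C_b.
Rearranging, Q_w = Q_r·(C_std − C_b)/(C_e − C_std) = 2.8·(0.155 − 0.0488) / (8.7 − 0.155) = 0.0348 m³/s.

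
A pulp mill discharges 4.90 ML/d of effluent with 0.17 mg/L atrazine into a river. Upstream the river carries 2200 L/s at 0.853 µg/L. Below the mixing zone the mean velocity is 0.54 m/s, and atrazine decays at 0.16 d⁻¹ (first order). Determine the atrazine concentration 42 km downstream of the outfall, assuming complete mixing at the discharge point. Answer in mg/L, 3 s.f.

0.00442 mg/L

4.90 ML/d = 0.05671 m³/s.
2200 L/s = 2.2 m³/s.
0.853 µg/L = 0.000853 mg/L.
After complete mixing, C₀ = (0.05671·0.17 + 2.2·0.000853) / 2.257 = 0.005104 mg/L.
Travel time t = 4.2e+04 m / 0.54 m/s = 7.778e+04 s = 0.9002 d.
C = 0.005104·exp(−0.16·0.9002) = 0.005104·0.8659 = 0.004419 mg/L.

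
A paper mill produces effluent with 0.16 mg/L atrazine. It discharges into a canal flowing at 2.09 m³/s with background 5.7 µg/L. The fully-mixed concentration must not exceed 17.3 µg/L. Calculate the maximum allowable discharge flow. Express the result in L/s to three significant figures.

5.7 µg/L = 0.0057 mg/L.
17.3 µg/L = 0.0173 mg/L.
Mass balance at complete mixing: C_std·(Q_w + Q_r) = Q_w·C_e + Q_r·C_b.
Rearranging, Q_w = Q_r·(C_std − C_b)/(C_e − C_std) = 2.09·(0.0173 − 0.0057) / (0.16 − 0.0173) = 0.1699 m³/s.
= 169.9 L/s.

170 L/s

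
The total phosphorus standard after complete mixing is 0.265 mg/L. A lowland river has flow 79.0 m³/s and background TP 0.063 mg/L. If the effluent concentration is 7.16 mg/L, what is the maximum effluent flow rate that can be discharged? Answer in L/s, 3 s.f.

2310 L/s

Mass balance at complete mixing: C_std·(Q_w + Q_r) = Q_w·C_e + Q_r·C_b.
Rearranging, Q_w = Q_r·(C_std − C_b)/(C_e − C_std) = 79.0·(0.265 − 0.063) / (7.16 − 0.265) = 2.314 m³/s.
= 2314 L/s.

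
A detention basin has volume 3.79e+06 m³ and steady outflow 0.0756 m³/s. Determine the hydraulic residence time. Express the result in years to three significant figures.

Q = 0.0756 m³/s × 3.156e+07 s/yr = 2.386e+06 m³/yr.
Hydraulic residence time τ = V/Q = 3.79e+06/2.386e+06 = 1.589 yr.

1.59 yr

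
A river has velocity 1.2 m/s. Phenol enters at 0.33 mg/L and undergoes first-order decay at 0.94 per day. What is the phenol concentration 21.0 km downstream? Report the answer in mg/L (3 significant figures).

Travel time t = 21.0 km / 1.2 m/s = 2.1e+04/1.2 = 1.75e+04 s = 0.2025 d.
First-order decay: C = 0.33·exp(−0.94·0.2025) = 0.33·0.8266 = 0.2728 mg/L.

0.273 mg/L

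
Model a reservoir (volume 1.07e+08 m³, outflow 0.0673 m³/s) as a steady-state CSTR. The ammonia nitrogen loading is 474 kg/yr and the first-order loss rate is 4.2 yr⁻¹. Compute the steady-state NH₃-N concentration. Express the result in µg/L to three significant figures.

Outflow Q = 0.0673 m³/s × 3.156e+07 s/yr = 2.124e+06 m³/yr.
Steady-state CSTR mass balance: W = Q·C + k·V·C, so C = W/(Q + kV).
Q + kV = 2.124e+06 + 4.2·1.07e+08 = 4.515e+08 m³/yr.
C = 474/4.515e+08 = 1.05e-06 kg/m³ = 0.00105 mg/L = 1.05 µg/L.

1.05 µg/L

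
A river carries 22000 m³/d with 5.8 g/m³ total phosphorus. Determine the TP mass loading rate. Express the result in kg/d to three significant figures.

22000 m³/d = 0.2546 m³/s.
Mass flux = Q·C = 0.2546 m³/s × 5.8 g/m³ = 1.477 g/s.
= 1.477 g/s × 86.4 = 127.6 kg/d.

128 kg/d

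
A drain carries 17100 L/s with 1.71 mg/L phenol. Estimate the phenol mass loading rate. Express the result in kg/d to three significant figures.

2530 kg/d

17100 L/s = 17.1 m³/s.
Mass flux = Q·C = 17.1 m³/s × 1.71 g/m³ = 29.24 g/s.
= 29.24 g/s × 86.4 = 2526 kg/d.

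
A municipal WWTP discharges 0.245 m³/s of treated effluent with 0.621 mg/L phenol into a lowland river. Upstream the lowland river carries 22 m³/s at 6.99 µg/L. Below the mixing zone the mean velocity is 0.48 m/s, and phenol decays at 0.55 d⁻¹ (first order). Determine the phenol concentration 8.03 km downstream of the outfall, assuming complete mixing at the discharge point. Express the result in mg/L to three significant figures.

0.0124 mg/L

6.99 µg/L = 0.00699 mg/L.
After complete mixing, C₀ = (0.245·0.621 + 22·0.00699) / 22.25 = 0.01375 mg/L.
Travel time t = 8030 m / 0.48 m/s = 1.673e+04 s = 0.1936 d.
C = 0.01375·exp(−0.55·0.1936) = 0.01375·0.899 = 0.01236 mg/L.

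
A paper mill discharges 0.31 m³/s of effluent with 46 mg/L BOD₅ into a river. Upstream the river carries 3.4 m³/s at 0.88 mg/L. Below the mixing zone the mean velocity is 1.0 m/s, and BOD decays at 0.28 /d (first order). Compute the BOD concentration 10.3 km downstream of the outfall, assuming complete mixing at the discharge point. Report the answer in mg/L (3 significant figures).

After complete mixing, C₀ = (0.31·46 + 3.4·0.88) / 3.71 = 4.65 mg/L.
Travel time t = 1.03e+04 m / 1.0 m/s = 1.03e+04 s = 0.1192 d.
C = 4.65·exp(−0.28·0.1192) = 4.65·0.9672 = 4.497 mg/L.

4.50 mg/L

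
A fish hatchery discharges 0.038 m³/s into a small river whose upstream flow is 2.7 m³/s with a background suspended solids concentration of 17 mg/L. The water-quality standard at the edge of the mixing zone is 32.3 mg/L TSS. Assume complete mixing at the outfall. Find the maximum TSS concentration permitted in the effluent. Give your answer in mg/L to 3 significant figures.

1120 mg/L

Mass balance: 32.3·2.738 = 0.038·Cₑ + 2.7·17.
Cₑ = (88.44 − 45.9) / 0.038 = 1119 mg/L.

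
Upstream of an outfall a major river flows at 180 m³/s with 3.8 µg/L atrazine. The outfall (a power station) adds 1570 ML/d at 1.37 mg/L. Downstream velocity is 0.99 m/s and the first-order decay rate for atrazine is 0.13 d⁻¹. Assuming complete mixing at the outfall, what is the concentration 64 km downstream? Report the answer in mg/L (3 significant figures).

1570 ML/d = 18.17 m³/s.
3.8 µg/L = 0.0038 mg/L.
After complete mixing, C₀ = (18.17·1.37 + 180·0.0038) / 198.2 = 0.1291 mg/L.
Travel time t = 6.4e+04 m / 0.99 m/s = 6.465e+04 s = 0.7482 d.
C = 0.1291·exp(−0.13·0.7482) = 0.1291·0.9073 = 0.1171 mg/L.

0.117 mg/L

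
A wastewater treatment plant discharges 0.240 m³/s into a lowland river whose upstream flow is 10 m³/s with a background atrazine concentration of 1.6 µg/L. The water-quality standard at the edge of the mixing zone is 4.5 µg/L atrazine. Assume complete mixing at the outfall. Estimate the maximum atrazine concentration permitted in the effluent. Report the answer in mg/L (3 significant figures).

0.125 mg/L

1.6 µg/L = 0.0016 mg/L.
4.5 µg/L = 0.0045 mg/L.
Mass balance: 0.0045·10.24 = 0.24·Cₑ + 10·0.0016.
Cₑ = (0.04608 − 0.016) / 0.24 = 0.1253 mg/L.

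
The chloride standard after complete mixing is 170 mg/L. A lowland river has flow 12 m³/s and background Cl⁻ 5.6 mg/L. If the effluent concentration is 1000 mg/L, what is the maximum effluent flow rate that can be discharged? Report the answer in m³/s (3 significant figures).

2.38 m³/s

Mass balance at complete mixing: C_std·(Q_w + Q_r) = Q_w·C_e + Q_r·C_b.
Rearranging, Q_w = Q_r·(C_std − C_b)/(C_e − C_std) = 12·(170 − 5.6) / (1000 − 170) = 2.377 m³/s.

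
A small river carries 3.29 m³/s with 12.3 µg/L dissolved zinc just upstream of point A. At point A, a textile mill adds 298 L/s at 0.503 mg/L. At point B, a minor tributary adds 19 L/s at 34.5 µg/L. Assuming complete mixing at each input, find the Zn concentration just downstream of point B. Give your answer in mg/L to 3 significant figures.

0.0530 mg/L

12.3 µg/L = 0.0123 mg/L.
298 L/s = 0.298 m³/s.
After input A: C = (3.29·0.0123 + 0.298·0.503) / 3.588 = 0.05305 mg/L.
19 L/s = 0.019 m³/s.
34.5 µg/L = 0.0345 mg/L.
After input B: C = (3.588·0.05305 + 0.019·0.0345) / 3.607 = 0.05296 mg/L.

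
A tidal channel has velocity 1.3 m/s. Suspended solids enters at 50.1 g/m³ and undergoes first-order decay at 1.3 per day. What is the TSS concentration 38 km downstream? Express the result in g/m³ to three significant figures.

Travel time t = 38 km / 1.3 m/s = 3.8e+04/1.3 = 2.923e+04 s = 0.3383 d.
First-order decay: C = 50.1·exp(−1.3·0.3383) = 50.1·0.6442 = 32.27 g/m³.

32.3 g/m³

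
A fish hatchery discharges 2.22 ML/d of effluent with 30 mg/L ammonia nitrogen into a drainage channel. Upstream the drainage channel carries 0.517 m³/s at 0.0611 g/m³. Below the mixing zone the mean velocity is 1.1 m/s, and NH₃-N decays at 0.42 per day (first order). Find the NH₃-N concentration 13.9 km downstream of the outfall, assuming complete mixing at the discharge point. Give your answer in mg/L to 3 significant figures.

1.39 mg/L

2.22 ML/d = 0.02569 m³/s.
After complete mixing, C₀ = (0.02569·30 + 0.517·0.0611) / 0.5427 = 1.479 mg/L.
Travel time t = 1.39e+04 m / 1.1 m/s = 1.264e+04 s = 0.1463 d.
C = 1.479·exp(−0.42·0.1463) = 1.479·0.9404 = 1.39 mg/L.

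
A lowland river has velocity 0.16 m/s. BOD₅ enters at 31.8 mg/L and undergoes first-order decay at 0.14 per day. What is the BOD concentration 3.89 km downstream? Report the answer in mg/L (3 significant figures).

Travel time t = 3.89 km / 0.16 m/s = 3890/0.16 = 2.431e+04 s = 0.2814 d.
First-order decay: C = 31.8·exp(−0.14·0.2814) = 31.8·0.9614 = 30.57 mg/L.

30.6 mg/L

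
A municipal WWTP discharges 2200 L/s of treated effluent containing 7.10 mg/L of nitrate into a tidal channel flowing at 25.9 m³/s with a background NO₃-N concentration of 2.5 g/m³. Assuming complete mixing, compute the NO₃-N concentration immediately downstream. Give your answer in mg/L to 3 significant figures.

2.86 mg/L

2200 L/s = 2.2 m³/s.
By mass balance at complete mixing, C = (2.2·7.1 + 25.9·2.5) / (2.2 + 25.9) = 80.37/28.1 = 2.86 mg/L.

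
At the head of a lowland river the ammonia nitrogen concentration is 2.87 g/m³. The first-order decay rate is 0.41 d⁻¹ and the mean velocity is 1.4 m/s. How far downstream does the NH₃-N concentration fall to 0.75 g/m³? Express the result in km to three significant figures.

396 km

From C = C₀·e^(−kt), t = ln(C₀/C)/k = ln(2.87/0.75)/0.41 = 1.342/0.41 = 3.273 d.
Distance = v·t = 1.4 m/s × 2.828e+05 s = 3.959e+05 m = 395.9 km.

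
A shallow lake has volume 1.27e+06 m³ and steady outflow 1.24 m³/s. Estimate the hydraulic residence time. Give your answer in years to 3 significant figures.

0.0325 yr

Q = 1.24 m³/s × 3.156e+07 s/yr = 3.913e+07 m³/yr.
Hydraulic residence time τ = V/Q = 1.27e+06/3.913e+07 = 0.03245 yr.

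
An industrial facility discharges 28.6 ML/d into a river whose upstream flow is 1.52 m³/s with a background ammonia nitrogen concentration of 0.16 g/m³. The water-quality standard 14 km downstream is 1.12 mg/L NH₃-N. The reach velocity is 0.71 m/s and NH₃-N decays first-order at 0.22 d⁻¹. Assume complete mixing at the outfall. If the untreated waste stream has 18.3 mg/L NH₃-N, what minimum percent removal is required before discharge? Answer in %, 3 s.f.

68.0 %

28.6 ML/d = 0.331 m³/s.
Travel time to the compliance point: t = 1.4e+04/0.71 = 1.972e+04 s = 0.2282 d; decay factor exp(−0.22·0.2282) = 0.951.
So the concentration just after mixing may be at most 1.12/0.951 = 1.178 mg/L.
Mass balance: 1.178·1.851 = 0.331·Cₑ + 1.52·0.16.
Cₑ = (2.18 − 0.2432) / 0.331 = 5.851 mg/L.
Required removal = 1 − 5.851/18.3 = 68.03 %.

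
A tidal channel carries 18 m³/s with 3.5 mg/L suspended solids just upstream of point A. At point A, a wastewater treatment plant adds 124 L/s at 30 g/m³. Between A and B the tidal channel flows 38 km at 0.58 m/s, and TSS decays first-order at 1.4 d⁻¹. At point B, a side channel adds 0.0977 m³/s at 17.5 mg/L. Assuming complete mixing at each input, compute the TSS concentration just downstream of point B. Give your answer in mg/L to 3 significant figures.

1.36 mg/L

124 L/s = 0.124 m³/s.
After input A: C = (18·3.5 + 0.124·30) / 18.12 = 3.681 mg/L.
Over the 38 km reach to input B (t = 6.552e+04 s = 0.7583 d), decay gives C = 3.681·exp(−1.4·0.7583) = 1.273 mg/L.
After input B: C = (18.12·1.273 + 0.0977·17.5) / 18.22 = 1.36 mg/L.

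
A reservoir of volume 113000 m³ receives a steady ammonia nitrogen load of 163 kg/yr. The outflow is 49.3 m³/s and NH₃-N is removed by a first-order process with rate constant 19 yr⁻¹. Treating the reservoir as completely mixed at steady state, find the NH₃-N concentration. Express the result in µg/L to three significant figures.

0.105 µg/L

Outflow Q = 49.3 m³/s × 3.156e+07 s/yr = 1.556e+09 m³/yr.
Steady-state CSTR mass balance: W = Q·C + k·V·C, so C = W/(Q + kV).
Q + kV = 1.556e+09 + 19·113000 = 1.558e+09 m³/yr.
C = 163/1.558e+09 = 1.046e-07 kg/m³ = 0.0001046 mg/L = 0.1046 µg/L.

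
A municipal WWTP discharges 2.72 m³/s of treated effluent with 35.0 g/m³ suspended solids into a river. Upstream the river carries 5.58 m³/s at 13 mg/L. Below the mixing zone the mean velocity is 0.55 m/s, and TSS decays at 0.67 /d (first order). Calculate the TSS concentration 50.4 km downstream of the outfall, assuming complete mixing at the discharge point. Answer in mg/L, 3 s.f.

9.93 mg/L

After complete mixing, C₀ = (2.72·35 + 5.58·13) / 8.3 = 20.21 mg/L.
Travel time t = 5.04e+04 m / 0.55 m/s = 9.164e+04 s = 1.061 d.
C = 20.21·exp(−0.67·1.061) = 20.21·0.4913 = 9.93 mg/L.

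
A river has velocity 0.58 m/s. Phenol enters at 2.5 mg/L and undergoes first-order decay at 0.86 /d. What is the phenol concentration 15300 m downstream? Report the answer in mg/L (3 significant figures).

Travel time t = 15300 m / 0.58 m/s = 1.53e+04/0.58 = 2.638e+04 s = 0.3053 d.
First-order decay: C = 2.5·exp(−0.86·0.3053) = 2.5·0.7691 = 1.923 mg/L.

1.92 mg/L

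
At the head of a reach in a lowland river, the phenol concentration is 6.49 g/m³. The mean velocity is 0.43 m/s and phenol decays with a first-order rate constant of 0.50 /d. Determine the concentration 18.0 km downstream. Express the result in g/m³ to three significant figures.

5.09 g/m³

Travel time t = 18.0 km / 0.43 m/s = 1.8e+04/0.43 = 4.186e+04 s = 0.4845 d.
First-order decay: C = 6.49·exp(−0.50·0.4845) = 6.49·0.7849 = 5.094 g/m³.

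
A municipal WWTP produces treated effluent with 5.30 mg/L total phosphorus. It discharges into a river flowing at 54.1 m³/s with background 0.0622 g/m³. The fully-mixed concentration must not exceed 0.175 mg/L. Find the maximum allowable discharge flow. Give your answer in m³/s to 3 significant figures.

Mass balance at complete mixing: C_std·(Q_w + Q_r) = Q_w·C_e + Q_r·C_b.
Rearranging, Q_w = Q_r·(C_std − C_b)/(C_e − C_std) = 54.1·(0.175 − 0.0622) / (5.3 − 0.175) = 1.191 m³/s.

1.19 m³/s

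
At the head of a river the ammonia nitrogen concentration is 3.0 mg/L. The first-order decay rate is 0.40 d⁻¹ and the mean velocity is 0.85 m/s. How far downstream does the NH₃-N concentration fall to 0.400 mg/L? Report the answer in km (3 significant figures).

From C = C₀·e^(−kt), t = ln(C₀/C)/k = ln(3.0/0.400)/0.40 = 2.015/0.40 = 5.037 d.
Distance = v·t = 0.85 m/s × 4.352e+05 s = 3.699e+05 m = 369.9 km.

370 km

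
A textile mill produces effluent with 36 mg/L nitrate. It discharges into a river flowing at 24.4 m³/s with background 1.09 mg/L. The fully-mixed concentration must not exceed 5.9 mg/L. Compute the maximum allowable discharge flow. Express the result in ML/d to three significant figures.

337 ML/d

Mass balance at complete mixing: C_std·(Q_w + Q_r) = Q_w·C_e + Q_r·C_b.
Rearranging, Q_w = Q_r·(C_std − C_b)/(C_e − C_std) = 24.4·(5.9 − 1.09) / (36 − 5.9) = 3.899 m³/s.
= 336.9 ML/d.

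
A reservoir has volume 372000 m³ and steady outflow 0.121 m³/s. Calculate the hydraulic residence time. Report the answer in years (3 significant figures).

Q = 0.121 m³/s × 3.156e+07 s/yr = 3.818e+06 m³/yr.
Hydraulic residence time τ = V/Q = 372000/3.818e+06 = 0.09742 yr.

0.0974 yr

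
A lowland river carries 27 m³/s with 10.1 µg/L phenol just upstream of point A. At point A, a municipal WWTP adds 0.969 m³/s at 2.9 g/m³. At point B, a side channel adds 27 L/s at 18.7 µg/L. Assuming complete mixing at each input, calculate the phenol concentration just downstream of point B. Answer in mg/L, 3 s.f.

10.1 µg/L = 0.0101 mg/L.
After input A: C = (27·0.0101 + 0.969·2.9) / 27.97 = 0.1102 mg/L.
27 L/s = 0.027 m³/s.
18.7 µg/L = 0.0187 mg/L.
After input B: C = (27.97·0.1102 + 0.027·0.0187) / 28 = 0.1101 mg/L.

0.110 mg/L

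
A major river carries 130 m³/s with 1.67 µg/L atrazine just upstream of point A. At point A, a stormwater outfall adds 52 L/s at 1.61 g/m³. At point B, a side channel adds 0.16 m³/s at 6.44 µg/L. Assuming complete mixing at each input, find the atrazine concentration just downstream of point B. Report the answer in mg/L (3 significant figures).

0.00232 mg/L

1.67 µg/L = 0.00167 mg/L.
52 L/s = 0.052 m³/s.
After input A: C = (130·0.00167 + 0.052·1.61) / 130.1 = 0.002313 mg/L.
6.44 µg/L = 0.00644 mg/L.
After input B: C = (130.1·0.002313 + 0.16·0.00644) / 130.2 = 0.002318 mg/L.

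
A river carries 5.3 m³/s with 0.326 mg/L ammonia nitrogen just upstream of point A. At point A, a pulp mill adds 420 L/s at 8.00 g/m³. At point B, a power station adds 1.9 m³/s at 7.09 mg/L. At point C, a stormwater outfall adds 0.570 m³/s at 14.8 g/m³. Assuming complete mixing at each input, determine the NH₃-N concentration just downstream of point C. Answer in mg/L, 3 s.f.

420 L/s = 0.42 m³/s.
After input A: C = (5.3·0.326 + 0.42·8) / 5.72 = 0.8895 mg/L.
After input B: C = (5.72·0.8895 + 1.9·7.09) / 7.62 = 2.436 mg/L.
After input C: C = (7.62·2.436 + 0.57·14.8) / 8.19 = 3.296 mg/L.

3.30 mg/L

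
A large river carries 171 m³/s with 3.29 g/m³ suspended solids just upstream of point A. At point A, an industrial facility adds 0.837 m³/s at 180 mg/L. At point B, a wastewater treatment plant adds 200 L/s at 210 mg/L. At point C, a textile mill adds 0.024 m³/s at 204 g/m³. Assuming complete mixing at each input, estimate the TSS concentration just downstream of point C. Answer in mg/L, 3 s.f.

4.42 mg/L

After input A: C = (171·3.29 + 0.837·180) / 171.8 = 4.151 mg/L.
200 L/s = 0.2 m³/s.
After input B: C = (171.8·4.151 + 0.2·210) / 172 = 4.39 mg/L.
After input C: C = (172·4.39 + 0.024·204) / 172.1 = 4.418 mg/L.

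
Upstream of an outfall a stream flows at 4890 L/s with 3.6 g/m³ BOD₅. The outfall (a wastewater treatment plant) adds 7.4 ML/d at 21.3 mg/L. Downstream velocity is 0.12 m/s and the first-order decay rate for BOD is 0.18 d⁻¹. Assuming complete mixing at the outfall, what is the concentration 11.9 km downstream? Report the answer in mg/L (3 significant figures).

3.18 mg/L

7.4 ML/d = 0.08565 m³/s.
4890 L/s = 4.89 m³/s.
After complete mixing, C₀ = (0.08565·21.3 + 4.89·3.6) / 4.976 = 3.905 mg/L.
Travel time t = 1.19e+04 m / 0.12 m/s = 9.917e+04 s = 1.148 d.
C = 3.905·exp(−0.18·1.148) = 3.905·0.8133 = 3.176 mg/L.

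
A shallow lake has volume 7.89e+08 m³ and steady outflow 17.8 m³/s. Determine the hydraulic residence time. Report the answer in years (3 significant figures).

1.40 yr

Q = 17.8 m³/s × 3.156e+07 s/yr = 5.617e+08 m³/yr.
Hydraulic residence time τ = V/Q = 7.89e+08/5.617e+08 = 1.405 yr.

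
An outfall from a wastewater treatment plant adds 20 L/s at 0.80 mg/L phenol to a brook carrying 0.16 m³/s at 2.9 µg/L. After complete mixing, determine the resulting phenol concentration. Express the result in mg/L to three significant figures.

0.0915 mg/L

20 L/s = 0.02 m³/s.
2.9 µg/L = 0.0029 mg/L.
Conservation of mass across the mixing zone: C = (0.02·0.8 + 0.16·0.0029) / (0.02 + 0.16) = 0.01646/0.18 = 0.09147 mg/L.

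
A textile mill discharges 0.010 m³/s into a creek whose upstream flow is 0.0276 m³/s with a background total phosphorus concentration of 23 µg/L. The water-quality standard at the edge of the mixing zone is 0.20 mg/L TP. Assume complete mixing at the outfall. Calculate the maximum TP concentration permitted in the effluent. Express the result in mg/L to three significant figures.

0.689 mg/L

23 µg/L = 0.023 mg/L.
Mass balance: 0.2·0.0376 = 0.01·Cₑ + 0.0276·0.023.
Cₑ = (0.00752 − 0.0006348) / 0.01 = 0.6885 mg/L.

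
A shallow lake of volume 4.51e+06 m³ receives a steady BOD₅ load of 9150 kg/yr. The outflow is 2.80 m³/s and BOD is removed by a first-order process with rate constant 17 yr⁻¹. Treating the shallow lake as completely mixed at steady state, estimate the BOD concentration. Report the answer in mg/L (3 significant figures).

Outflow Q = 2.80 m³/s × 3.156e+07 s/yr = 8.836e+07 m³/yr.
Steady-state CSTR mass balance: W = Q·C + k·V·C, so C = W/(Q + kV).
Q + kV = 8.836e+07 + 17·4.51e+06 = 1.65e+08 m³/yr.
C = 9150/1.65e+08 = 5.544e-05 kg/m³ = 0.05544 mg/L.

0.0554 mg/L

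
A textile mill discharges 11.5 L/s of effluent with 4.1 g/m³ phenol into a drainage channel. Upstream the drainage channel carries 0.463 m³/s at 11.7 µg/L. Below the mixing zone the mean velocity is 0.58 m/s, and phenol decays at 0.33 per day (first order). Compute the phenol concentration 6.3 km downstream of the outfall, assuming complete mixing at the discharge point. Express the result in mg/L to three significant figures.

0.106 mg/L

11.5 L/s = 0.0115 m³/s.
11.7 µg/L = 0.0117 mg/L.
After complete mixing, C₀ = (0.0115·4.1 + 0.463·0.0117) / 0.4745 = 0.1108 mg/L.
Travel time t = 6300 m / 0.58 m/s = 1.086e+04 s = 0.1257 d.
C = 0.1108·exp(−0.33·0.1257) = 0.1108·0.9594 = 0.1063 mg/L.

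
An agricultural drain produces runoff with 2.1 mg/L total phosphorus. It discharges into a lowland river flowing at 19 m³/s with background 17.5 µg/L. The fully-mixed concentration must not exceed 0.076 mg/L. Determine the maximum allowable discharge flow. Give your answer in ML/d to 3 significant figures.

17.5 µg/L = 0.0175 mg/L.
Mass balance at complete mixing: C_std·(Q_w + Q_r) = Q_w·C_e + Q_r·C_b.
Rearranging, Q_w = Q_r·(C_std − C_b)/(C_e − C_std) = 19·(0.076 − 0.0175) / (2.1 − 0.076) = 0.5492 m³/s.
= 47.45 ML/d.

47.4 ML/d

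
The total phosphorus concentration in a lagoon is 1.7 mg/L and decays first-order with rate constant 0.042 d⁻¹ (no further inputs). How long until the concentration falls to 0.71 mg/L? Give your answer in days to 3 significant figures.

t = ln(C₀/C)/k = ln(1.7/0.71)/0.042 = 0.8731/0.042 = 20.79 d.

20.8 d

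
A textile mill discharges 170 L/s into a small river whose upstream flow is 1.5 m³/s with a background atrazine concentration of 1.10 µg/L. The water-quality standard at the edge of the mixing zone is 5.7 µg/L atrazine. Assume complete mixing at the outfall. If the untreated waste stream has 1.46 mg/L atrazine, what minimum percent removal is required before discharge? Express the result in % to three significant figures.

96.8 %

170 L/s = 0.17 m³/s.
1.10 µg/L = 0.0011 mg/L.
5.7 µg/L = 0.0057 mg/L.
Mass balance: 0.0057·1.67 = 0.17·Cₑ + 1.5·0.0011.
Cₑ = (0.009519 − 0.00165) / 0.17 = 0.04629 mg/L.
Required removal = 1 − 0.04629/1.46 = 96.83 %.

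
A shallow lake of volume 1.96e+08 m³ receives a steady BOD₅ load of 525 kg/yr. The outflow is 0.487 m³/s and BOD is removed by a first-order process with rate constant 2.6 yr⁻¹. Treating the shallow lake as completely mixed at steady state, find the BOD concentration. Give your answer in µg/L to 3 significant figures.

1.00 µg/L

Outflow Q = 0.487 m³/s × 3.156e+07 s/yr = 1.537e+07 m³/yr.
Steady-state CSTR mass balance: W = Q·C + k·V·C, so C = W/(Q + kV).
Q + kV = 1.537e+07 + 2.6·1.96e+08 = 5.25e+08 m³/yr.
C = 525/5.25e+08 = 1e-06 kg/m³ = 0.001 mg/L = 1 µg/L.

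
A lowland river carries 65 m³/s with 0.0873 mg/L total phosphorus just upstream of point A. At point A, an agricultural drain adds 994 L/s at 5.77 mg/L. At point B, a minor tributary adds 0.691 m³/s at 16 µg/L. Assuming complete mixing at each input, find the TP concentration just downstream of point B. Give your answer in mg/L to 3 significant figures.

0.171 mg/L

994 L/s = 0.994 m³/s.
After input A: C = (65·0.0873 + 0.994·5.77) / 65.99 = 0.1729 mg/L.
16 µg/L = 0.016 mg/L.
After input B: C = (65.99·0.1729 + 0.691·0.016) / 66.69 = 0.1713 mg/L.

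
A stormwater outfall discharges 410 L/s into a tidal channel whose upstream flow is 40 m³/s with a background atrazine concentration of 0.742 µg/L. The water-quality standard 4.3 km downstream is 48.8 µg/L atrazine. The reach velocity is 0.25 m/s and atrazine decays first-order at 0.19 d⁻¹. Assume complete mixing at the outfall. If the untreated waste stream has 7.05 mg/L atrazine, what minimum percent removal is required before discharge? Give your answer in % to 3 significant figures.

30.2 %

410 L/s = 0.41 m³/s.
0.742 µg/L = 0.000742 mg/L.
48.8 µg/L = 0.0488 mg/L.
Travel time to the compliance point: t = 4300/0.25 = 1.72e+04 s = 0.1991 d; decay factor exp(−0.19·0.1991) = 0.9629.
So the concentration just after mixing may be at most 0.0488/0.9629 = 0.05068 mg/L.
Mass balance: 0.05068·40.41 = 0.41·Cₑ + 40·0.000742.
Cₑ = (2.048 − 0.02968) / 0.41 = 4.923 mg/L.
Required removal = 1 − 4.923/7.05 = 30.17 %.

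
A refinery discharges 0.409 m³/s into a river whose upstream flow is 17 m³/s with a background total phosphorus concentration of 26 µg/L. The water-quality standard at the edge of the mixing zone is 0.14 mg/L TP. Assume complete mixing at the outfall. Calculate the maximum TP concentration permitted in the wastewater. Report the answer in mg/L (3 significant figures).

26 µg/L = 0.026 mg/L.
Mass balance: 0.14·17.41 = 0.409·Cₑ + 17·0.026.
Cₑ = (2.437 − 0.442) / 0.409 = 4.878 mg/L.

4.88 mg/L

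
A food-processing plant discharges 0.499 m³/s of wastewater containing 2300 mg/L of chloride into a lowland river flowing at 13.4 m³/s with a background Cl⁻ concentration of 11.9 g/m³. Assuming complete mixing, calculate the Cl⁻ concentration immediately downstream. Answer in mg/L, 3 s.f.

94.0 mg/L

Conservation of mass across the mixing zone: C = (0.499·2300 + 13.4·11.9) / (0.499 + 13.4) = 1307/13.9 = 94.05 mg/L.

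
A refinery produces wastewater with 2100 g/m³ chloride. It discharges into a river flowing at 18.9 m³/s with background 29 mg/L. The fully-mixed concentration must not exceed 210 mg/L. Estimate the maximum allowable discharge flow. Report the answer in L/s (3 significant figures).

Mass balance at complete mixing: C_std·(Q_w + Q_r) = Q_w·C_e + Q_r·C_b.
Rearranging, Q_w = Q_r·(C_std − C_b)/(C_e − C_std) = 18.9·(210 − 29) / (2100 − 210) = 1.81 m³/s.
= 1810 L/s.

1810 L/s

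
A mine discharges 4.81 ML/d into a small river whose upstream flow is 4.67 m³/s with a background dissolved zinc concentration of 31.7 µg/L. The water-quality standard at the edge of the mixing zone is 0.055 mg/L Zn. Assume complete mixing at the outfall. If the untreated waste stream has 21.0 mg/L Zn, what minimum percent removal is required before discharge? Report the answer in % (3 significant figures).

90.4 %

4.81 ML/d = 0.05567 m³/s.
31.7 µg/L = 0.0317 mg/L.
Mass balance: 0.055·4.726 = 0.05567·Cₑ + 4.67·0.0317.
Cₑ = (0.2599 − 0.148) / 0.05567 = 2.01 mg/L.
Required removal = 1 − 2.01/21.0 = 90.43 %.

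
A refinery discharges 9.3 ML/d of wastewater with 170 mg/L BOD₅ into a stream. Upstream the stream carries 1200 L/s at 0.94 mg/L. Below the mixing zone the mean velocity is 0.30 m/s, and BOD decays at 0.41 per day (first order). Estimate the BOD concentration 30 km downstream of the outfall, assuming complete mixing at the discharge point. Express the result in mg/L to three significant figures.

9.24 mg/L

9.3 ML/d = 0.1076 m³/s.
1200 L/s = 1.2 m³/s.
After complete mixing, C₀ = (0.1076·170 + 1.2·0.94) / 1.308 = 14.86 mg/L.
Travel time t = 3e+04 m / 0.30 m/s = 1e+05 s = 1.157 d.
C = 14.86·exp(−0.41·1.157) = 14.86·0.6222 = 9.243 mg/L.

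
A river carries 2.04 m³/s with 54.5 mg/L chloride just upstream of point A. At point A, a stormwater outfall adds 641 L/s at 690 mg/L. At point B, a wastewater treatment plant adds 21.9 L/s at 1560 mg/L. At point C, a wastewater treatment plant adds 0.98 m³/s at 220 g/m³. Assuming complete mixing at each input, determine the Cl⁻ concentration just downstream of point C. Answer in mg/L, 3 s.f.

641 L/s = 0.641 m³/s.
After input A: C = (2.04·54.5 + 0.641·690) / 2.681 = 206.4 mg/L.
21.9 L/s = 0.0219 m³/s.
After input B: C = (2.681·206.4 + 0.0219·1560) / 2.703 = 217.4 mg/L.
After input C: C = (2.703·217.4 + 0.98·220) / 3.683 = 218.1 mg/L.

218 mg/L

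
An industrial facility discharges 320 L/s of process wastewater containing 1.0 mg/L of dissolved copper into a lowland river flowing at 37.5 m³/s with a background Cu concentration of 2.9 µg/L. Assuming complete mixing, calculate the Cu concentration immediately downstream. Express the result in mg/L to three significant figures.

0.0113 mg/L

320 L/s = 0.32 m³/s.
2.9 µg/L = 0.0029 mg/L.
By mass balance at complete mixing, C = (0.32·1 + 37.5·0.0029) / (0.32 + 37.5) = 0.4287/37.82 = 0.01134 mg/L.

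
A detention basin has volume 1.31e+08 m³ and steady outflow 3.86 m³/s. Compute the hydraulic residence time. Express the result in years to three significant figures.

1.08 yr

Q = 3.86 m³/s × 3.156e+07 s/yr = 1.218e+08 m³/yr.
Hydraulic residence time τ = V/Q = 1.31e+08/1.218e+08 = 1.075 yr.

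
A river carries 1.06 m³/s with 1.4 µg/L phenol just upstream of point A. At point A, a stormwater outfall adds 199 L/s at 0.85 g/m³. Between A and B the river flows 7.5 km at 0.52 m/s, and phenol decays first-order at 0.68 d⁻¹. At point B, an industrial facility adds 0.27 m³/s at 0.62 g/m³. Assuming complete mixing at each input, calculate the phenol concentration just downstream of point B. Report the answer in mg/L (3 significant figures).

0.209 mg/L

1.4 µg/L = 0.0014 mg/L.
199 L/s = 0.199 m³/s.
After input A: C = (1.06·0.0014 + 0.199·0.85) / 1.259 = 0.1355 mg/L.
Over the 7.5 km reach to input B (t = 1.442e+04 s = 0.1669 d), decay gives C = 0.1355·exp(−0.68·0.1669) = 0.121 mg/L.
After input B: C = (1.259·0.121 + 0.27·0.62) / 1.529 = 0.2091 mg/L.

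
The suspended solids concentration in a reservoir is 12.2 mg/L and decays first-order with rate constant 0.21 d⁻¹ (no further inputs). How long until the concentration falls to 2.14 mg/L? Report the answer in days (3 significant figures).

t = ln(C₀/C)/k = ln(12.2/2.14)/0.21 = 1.741/0.21 = 8.289 d.

8.29 d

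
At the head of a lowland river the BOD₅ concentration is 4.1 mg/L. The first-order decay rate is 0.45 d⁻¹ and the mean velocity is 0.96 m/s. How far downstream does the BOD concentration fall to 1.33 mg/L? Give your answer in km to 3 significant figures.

From C = C₀·e^(−kt), t = ln(C₀/C)/k = ln(4.1/1.33)/0.45 = 1.126/0.45 = 2.502 d.
Distance = v·t = 0.96 m/s × 2.162e+05 s = 2.075e+05 m = 207.5 km.

208 km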